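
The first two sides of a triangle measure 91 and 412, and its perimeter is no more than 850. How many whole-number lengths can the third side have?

Triangle inequality: 321 < x < 503. Perimeter ≤ 850 gives x ≤ 850 − 91 − 412 = 347.
So 321 < x ≤ 347; integers 322 through 347: 26 values.

26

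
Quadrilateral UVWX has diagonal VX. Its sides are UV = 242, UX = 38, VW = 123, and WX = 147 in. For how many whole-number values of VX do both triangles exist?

From triangle UVX: 204 < VX < 280.
From triangle WVX: 24 < VX < 270.
Intersection: 204 < VX < 270, so integers 205 through 269: 65 values.

65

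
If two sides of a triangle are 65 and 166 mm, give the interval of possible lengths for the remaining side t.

101 < t < 231 (mm)

By the triangle inequality, t must be less than 65 + 166 = 231 and greater than |65 − 166| = 101.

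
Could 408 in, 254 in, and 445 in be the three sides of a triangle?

The longest side is 445, and the other two sum to 662.
Since 662 > 445, the triangle inequality holds.

Yes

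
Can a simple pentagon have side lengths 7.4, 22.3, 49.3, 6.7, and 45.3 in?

A pentagon exists iff every side is shorter than the sum of the others — equivalently, the longest side is less than the sum of the rest.
Longest side 49.3 < 81.7 (sum of the remaining 4), so yes.

Yes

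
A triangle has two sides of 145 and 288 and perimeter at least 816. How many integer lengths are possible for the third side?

Triangle inequality: 143 < x < 433. Perimeter ≥ 816 gives x ≥ 816 − 145 − 288 = 383.
So 383 ≤ x < 433; integers 383 through 432: 50 values.

50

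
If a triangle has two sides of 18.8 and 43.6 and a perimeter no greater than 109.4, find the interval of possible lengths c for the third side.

Triangle inequality alone gives 24.8 < c < 62.4.
The perimeter condition gives c ≤ 109.4 − 18.8 − 43.6 = 47.0.
Intersecting the two: 24.8 < c ≤ 47.0.

24.8 < c ≤ 47.0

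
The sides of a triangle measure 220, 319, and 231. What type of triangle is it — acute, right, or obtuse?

Compare the square of the longest side to the sum of squares of the other two: 220² + 231² = 101761 = 319².

right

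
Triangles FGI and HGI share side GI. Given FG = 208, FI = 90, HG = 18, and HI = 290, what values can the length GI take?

272 < GI < 298

From triangle FGI: |208 − 90| < GI < 208 + 90, i.e. 118 < GI < 298.
From triangle HGI: 272 < GI < 308.
Both must hold, so GI lies in the intersection.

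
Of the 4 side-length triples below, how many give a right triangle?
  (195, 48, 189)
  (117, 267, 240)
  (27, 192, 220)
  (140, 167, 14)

(195,48,189): 48²+189² = 38025 = 195² → right
(117,267,240): 117²+240² = 71289 = 267² → right
(27,192,220): 27+192 ≤ 220, not a triangle
(140,167,14): 14+140 ≤ 167, not a triangle
2 of the 4 are right.

2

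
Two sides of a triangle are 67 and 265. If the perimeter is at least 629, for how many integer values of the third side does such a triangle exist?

Triangle inequality: 198 < x < 332. Perimeter ≥ 629 gives x ≥ 629 − 67 − 265 = 297.
So 297 ≤ x < 332; integers 297 through 331: 35 values.

35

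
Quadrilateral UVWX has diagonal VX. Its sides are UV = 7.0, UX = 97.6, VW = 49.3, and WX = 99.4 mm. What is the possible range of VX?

90.6 < VX < 104.6

From triangle UVX: |7.0 − 97.6| < VX < 7.0 + 97.6, i.e. 90.6 < VX < 104.6.
From triangle WVX: 50.1 < VX < 148.7.
Both must hold, so VX lies in the intersection.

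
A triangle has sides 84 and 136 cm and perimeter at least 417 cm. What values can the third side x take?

197 ≤ x < 220 cm

Triangle inequality alone gives 52 < x < 220.
The perimeter condition gives x ≥ 417 − 84 − 136 = 197.
Intersecting the two: 197 ≤ x < 220.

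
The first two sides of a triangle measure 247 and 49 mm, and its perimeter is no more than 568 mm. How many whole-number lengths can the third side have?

74

Triangle inequality: 198 < x < 296. Perimeter ≤ 568 gives x ≤ 568 − 247 − 49 = 272.
So 198 < x ≤ 272; integers 199 through 272: 74 values.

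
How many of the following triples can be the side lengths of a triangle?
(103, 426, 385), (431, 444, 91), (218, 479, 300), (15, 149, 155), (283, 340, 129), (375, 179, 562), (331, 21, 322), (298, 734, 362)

6

(103,385,426): 103+385 > 426 → valid
(91,431,444): 91+431 > 444 → valid
(218,300,479): 218+300 > 479 → valid
(15,149,155): 15+149 > 155 → valid
(129,283,340): 129+283 > 340 → valid
(179,375,562): 179+375 ≤ 562 → not valid
(21,322,331): 21+322 > 331 → valid
(298,362,734): 298+362 ≤ 734 → not valid
6 of the 8 triples form a triangle.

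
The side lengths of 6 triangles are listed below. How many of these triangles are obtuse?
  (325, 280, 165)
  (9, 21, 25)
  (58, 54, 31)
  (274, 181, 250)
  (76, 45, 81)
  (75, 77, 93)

(325,280,165): 165²+280² = 105625 = 325² → right
(9,21,25): 9²+21² = 522 < 625 = 25² → obtuse
(58,54,31): 31²+54² = 3877 > 3364 = 58² → acute
(274,181,250): 181²+250² = 95261 > 75076 = 274² → acute
(76,45,81): 45²+76² = 7801 > 6561 = 81² → acute
(75,77,93): 75²+77² = 11554 > 8649 = 93² → acute
1 of the 6 is obtuse.

1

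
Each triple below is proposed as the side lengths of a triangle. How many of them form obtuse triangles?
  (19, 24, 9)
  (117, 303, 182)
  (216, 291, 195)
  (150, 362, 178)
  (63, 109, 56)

(19,24,9): 9²+19² = 442 < 576 = 24² → obtuse
(117,303,182): 117+182 ≤ 303, not a triangle
(216,291,195): 195²+216² = 84681 = 291² → right
(150,362,178): 150+178 ≤ 362, not a triangle
(63,109,56): 56²+63² = 7105 < 11881 = 109² → obtuse
2 of the 5 are obtuse.

2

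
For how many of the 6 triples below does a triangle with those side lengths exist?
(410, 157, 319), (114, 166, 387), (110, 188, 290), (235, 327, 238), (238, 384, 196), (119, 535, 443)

(157,319,410): 157+319 > 410 → valid
(114,166,387): 114+166 ≤ 387 → not valid
(110,188,290): 110+188 > 290 → valid
(235,238,327): 235+238 > 327 → valid
(196,238,384): 196+238 > 384 → valid
(119,443,535): 119+443 > 535 → valid
5 of the 6 triples form a triangle.

5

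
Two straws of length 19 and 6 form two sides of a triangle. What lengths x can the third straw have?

By the triangle inequality, x must be less than 19 + 6 = 25 and greater than |19 − 6| = 13.

13 < x < 25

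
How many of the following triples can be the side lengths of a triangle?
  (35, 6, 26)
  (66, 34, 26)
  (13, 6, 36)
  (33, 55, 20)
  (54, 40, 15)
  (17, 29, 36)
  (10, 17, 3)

(6,26,35): 6+26 ≤ 35 → not valid
(26,34,66): 26+34 ≤ 66 → not valid
(6,13,36): 6+13 ≤ 36 → not valid
(20,33,55): 20+33 ≤ 55 → not valid
(15,40,54): 15+40 > 54 → valid
(17,29,36): 17+29 > 36 → valid
(3,10,17): 3+10 ≤ 17 → not valid
2 of the 7 triples form a triangle.

2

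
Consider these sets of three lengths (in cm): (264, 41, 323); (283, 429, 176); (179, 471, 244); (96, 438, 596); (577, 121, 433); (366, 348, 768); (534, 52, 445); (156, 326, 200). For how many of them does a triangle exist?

(41,264,323): 41+264 ≤ 323 → not valid
(176,283,429): 176+283 > 429 → valid
(179,244,471): 179+244 ≤ 471 → not valid
(96,438,596): 96+438 ≤ 596 → not valid
(121,433,577): 121+433 ≤ 577 → not valid
(348,366,768): 348+366 ≤ 768 → not valid
(52,445,534): 52+445 ≤ 534 → not valid
(156,200,326): 156+200 > 326 → valid
2 of the 8 triples form a triangle.

2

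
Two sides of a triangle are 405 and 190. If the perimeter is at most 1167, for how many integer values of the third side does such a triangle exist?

Triangle inequality: 215 < x < 595. Perimeter ≤ 1167 gives x ≤ 1167 − 405 − 190 = 572.
So 215 < x ≤ 572; integers 216 through 572: 357 values.

357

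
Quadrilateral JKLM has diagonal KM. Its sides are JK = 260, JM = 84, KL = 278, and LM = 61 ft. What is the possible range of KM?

From triangle JKM: |260 − 84| < KM < 260 + 84, i.e. 176 < KM < 344.
From triangle LKM: 217 < KM < 339.
Both must hold, so KM lies in the intersection.

217 < KM < 339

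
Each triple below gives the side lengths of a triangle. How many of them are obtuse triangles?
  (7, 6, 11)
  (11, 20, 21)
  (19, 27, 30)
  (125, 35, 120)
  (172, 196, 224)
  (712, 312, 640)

1

(7,6,11): 6²+7² = 85 < 121 = 11² → obtuse
(11,20,21): 11²+20² = 521 > 441 = 21² → acute
(19,27,30): 19²+27² = 1090 > 900 = 30² → acute
(125,35,120): 35²+120² = 15625 = 125² → right
(172,196,224): 172²+196² = 68000 > 50176 = 224² → acute
(712,312,640): 312²+640² = 506944 = 712² → right
1 of the 6 is obtuse.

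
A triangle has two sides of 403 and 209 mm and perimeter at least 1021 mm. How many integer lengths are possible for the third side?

Triangle inequality: 194 < x < 612. Perimeter ≥ 1021 gives x ≥ 1021 − 403 − 209 = 409.
So 409 ≤ x < 612; integers 409 through 611: 203 values.

203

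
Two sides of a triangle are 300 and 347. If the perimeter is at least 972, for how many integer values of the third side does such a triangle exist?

Triangle inequality: 47 < x < 647. Perimeter ≥ 972 gives x ≥ 972 − 300 − 347 = 325.
So 325 ≤ x < 647; integers 325 through 646: 322 values.

322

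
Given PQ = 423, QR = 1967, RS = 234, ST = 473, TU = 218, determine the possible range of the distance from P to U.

The maximum is all hops collinear in one direction: 423 + 1967 + 234 + 473 + 218 = 3315.
The longest hop is 1967; the others sum to 1348. Folding the others back against it leaves at least 1967 − 1348 = 619.

619 ≤ PU ≤ 3315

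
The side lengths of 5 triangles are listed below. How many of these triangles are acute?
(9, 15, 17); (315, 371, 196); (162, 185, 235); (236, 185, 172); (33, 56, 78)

(9,15,17): 9²+15² = 306 > 289 = 17² → acute
(315,371,196): 196²+315² = 137641 = 371² → right
(162,185,235): 162²+185² = 60469 > 55225 = 235² → acute
(236,185,172): 172²+185² = 63809 > 55696 = 236² → acute
(33,56,78): 33²+56² = 4225 < 6084 = 78² → obtuse
3 of the 5 are acute.

3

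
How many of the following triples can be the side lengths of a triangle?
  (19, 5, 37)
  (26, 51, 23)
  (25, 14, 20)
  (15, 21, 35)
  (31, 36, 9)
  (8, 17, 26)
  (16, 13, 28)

4

(5,19,37): 5+19 ≤ 37 → not valid
(23,26,51): 23+26 ≤ 51 → not valid
(14,20,25): 14+20 > 25 → valid
(15,21,35): 15+21 > 35 → valid
(9,31,36): 9+31 > 36 → valid
(8,17,26): 8+17 ≤ 26 → not valid
(13,16,28): 13+16 > 28 → valid
4 of the 7 triples form a triangle.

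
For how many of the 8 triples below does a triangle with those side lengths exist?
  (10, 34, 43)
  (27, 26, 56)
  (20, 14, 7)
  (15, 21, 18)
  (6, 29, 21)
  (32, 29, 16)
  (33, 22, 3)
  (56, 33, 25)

(10,34,43): 10+34 > 43 → valid
(26,27,56): 26+27 ≤ 56 → not valid
(7,14,20): 7+14 > 20 → valid
(15,18,21): 15+18 > 21 → valid
(6,21,29): 6+21 ≤ 29 → not valid
(16,29,32): 16+29 > 32 → valid
(3,22,33): 3+22 ≤ 33 → not valid
(25,33,56): 25+33 > 56 → valid
5 of the 8 triples form a triangle.

5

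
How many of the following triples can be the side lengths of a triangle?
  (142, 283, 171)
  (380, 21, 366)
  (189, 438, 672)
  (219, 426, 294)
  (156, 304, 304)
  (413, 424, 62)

(142,171,283): 142+171 > 283 → valid
(21,366,380): 21+366 > 380 → valid
(189,438,672): 189+438 ≤ 672 → not valid
(219,294,426): 219+294 > 426 → valid
(156,304,304): 156+304 > 304 → valid
(62,413,424): 62+413 > 424 → valid
5 of the 6 triples form a triangle.

5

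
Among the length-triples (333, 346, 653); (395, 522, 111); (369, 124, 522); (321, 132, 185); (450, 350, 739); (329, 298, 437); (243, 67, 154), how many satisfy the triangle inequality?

(333,346,653): 333+346 > 653 → valid
(111,395,522): 111+395 ≤ 522 → not valid
(124,369,522): 124+369 ≤ 522 → not valid
(132,185,321): 132+185 ≤ 321 → not valid
(350,450,739): 350+450 > 739 → valid
(298,329,437): 298+329 > 437 → valid
(67,154,243): 67+154 ≤ 243 → not valid
3 of the 7 triples form a triangle.

3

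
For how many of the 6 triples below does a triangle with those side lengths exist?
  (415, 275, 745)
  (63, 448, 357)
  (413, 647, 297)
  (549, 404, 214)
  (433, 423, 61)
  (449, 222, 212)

3

(275,415,745): 275+415 ≤ 745 → not valid
(63,357,448): 63+357 ≤ 448 → not valid
(297,413,647): 297+413 > 647 → valid
(214,404,549): 214+404 > 549 → valid
(61,423,433): 61+423 > 433 → valid
(212,222,449): 212+222 ≤ 449 → not valid
3 of the 6 triples form a triangle.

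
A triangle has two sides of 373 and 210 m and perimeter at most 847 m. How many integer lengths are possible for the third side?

Triangle inequality: 163 < x < 583. Perimeter ≤ 847 gives x ≤ 847 − 373 − 210 = 264.
So 163 < x ≤ 264; integers 164 through 264: 101 values.

101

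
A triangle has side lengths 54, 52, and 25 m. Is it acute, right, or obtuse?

Compare the square of the longest side to the sum of squares of the other two: 25² + 52² = 3329 > 2916 = 54².

acute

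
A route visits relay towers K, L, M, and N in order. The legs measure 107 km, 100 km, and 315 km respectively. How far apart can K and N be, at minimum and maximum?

The maximum is all hops collinear in one direction: 107 + 100 + 315 = 522.
The longest hop is 315; the others sum to 207. Folding the others back against it leaves at least 315 − 207 = 108.

108 ≤ KN ≤ 522 km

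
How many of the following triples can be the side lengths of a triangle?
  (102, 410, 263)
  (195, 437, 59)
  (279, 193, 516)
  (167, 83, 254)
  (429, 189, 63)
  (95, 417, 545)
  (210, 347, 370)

1

(102,263,410): 102+263 ≤ 410 → not valid
(59,195,437): 59+195 ≤ 437 → not valid
(193,279,516): 193+279 ≤ 516 → not valid
(83,167,254): 83+167 ≤ 254 → not valid
(63,189,429): 63+189 ≤ 429 → not valid
(95,417,545): 95+417 ≤ 545 → not valid
(210,347,370): 210+347 > 370 → valid
1 of the 7 triples forms a triangle.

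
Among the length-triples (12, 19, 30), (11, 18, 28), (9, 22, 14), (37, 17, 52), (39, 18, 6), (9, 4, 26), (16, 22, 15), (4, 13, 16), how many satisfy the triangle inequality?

(12,19,30): 12+19 > 30 → valid
(11,18,28): 11+18 > 28 → valid
(9,14,22): 9+14 > 22 → valid
(17,37,52): 17+37 > 52 → valid
(6,18,39): 6+18 ≤ 39 → not valid
(4,9,26): 4+9 ≤ 26 → not valid
(15,16,22): 15+16 > 22 → valid
(4,13,16): 4+13 > 16 → valid
6 of the 8 triples form a triangle.

6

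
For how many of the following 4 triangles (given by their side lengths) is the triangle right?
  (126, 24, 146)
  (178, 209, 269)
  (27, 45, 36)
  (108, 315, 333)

2

(126,24,146): 24²+126² = 16452 < 21316 = 146² → obtuse
(178,209,269): 178²+209² = 75365 > 72361 = 269² → acute
(27,45,36): 27²+36² = 2025 = 45² → right
(108,315,333): 108²+315² = 110889 = 333² → right
2 of the 4 are right.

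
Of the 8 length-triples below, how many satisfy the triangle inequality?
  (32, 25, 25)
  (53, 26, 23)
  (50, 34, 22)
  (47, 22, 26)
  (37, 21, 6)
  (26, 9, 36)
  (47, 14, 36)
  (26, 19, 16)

5

(25,25,32): 25+25 > 32 → valid
(23,26,53): 23+26 ≤ 53 → not valid
(22,34,50): 22+34 > 50 → valid
(22,26,47): 22+26 > 47 → valid
(6,21,37): 6+21 ≤ 37 → not valid
(9,26,36): 9+26 ≤ 36 → not valid
(14,36,47): 14+36 > 47 → valid
(16,19,26): 16+19 > 26 → valid
5 of the 8 triples form a triangle.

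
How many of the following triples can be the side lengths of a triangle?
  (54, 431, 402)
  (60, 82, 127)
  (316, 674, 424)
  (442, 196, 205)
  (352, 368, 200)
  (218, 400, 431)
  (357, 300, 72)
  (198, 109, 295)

7

(54,402,431): 54+402 > 431 → valid
(60,82,127): 60+82 > 127 → valid
(316,424,674): 316+424 > 674 → valid
(196,205,442): 196+205 ≤ 442 → not valid
(200,352,368): 200+352 > 368 → valid
(218,400,431): 218+400 > 431 → valid
(72,300,357): 72+300 > 357 → valid
(109,198,295): 109+198 > 295 → valid
7 of the 8 triples form a triangle.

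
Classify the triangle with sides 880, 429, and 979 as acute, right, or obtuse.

Compare the square of the longest side to the sum of squares of the other two: 429² + 880² = 958441 = 979².

right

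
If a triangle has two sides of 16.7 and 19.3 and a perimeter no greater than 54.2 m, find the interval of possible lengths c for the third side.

2.6 < c ≤ 18.2 m

Triangle inequality alone gives 2.6 < c < 36.0.
The perimeter condition gives c ≤ 54.2 − 16.7 − 19.3 = 18.2.
Intersecting the two: 2.6 < c ≤ 18.2.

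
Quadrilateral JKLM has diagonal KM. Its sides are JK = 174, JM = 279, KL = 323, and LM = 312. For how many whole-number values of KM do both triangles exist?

347

From triangle JKM: 105 < KM < 453.
From triangle LKM: 11 < KM < 635.
Intersection: 105 < KM < 453, so integers 106 through 452: 347 values.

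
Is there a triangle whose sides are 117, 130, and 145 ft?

The longest side is 145, and the other two sum to 247.
Since 247 > 145, the triangle inequality holds.

Yes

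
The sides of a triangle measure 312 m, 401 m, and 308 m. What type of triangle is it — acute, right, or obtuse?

Compare the square of the longest side to the sum of squares of the other two: 308² + 312² = 192208 > 160801 = 401².

acute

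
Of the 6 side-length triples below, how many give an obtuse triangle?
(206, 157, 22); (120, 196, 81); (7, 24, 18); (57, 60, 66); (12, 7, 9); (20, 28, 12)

(206,157,22): 22+157 ≤ 206, not a triangle
(120,196,81): 81²+120² = 20961 < 38416 = 196² → obtuse
(7,24,18): 7²+18² = 373 < 576 = 24² → obtuse
(57,60,66): 57²+60² = 6849 > 4356 = 66² → acute
(12,7,9): 7²+9² = 130 < 144 = 12² → obtuse
(20,28,12): 12²+20² = 544 < 784 = 28² → obtuse
4 of the 6 are obtuse.

4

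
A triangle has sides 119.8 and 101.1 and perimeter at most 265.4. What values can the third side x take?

Triangle inequality alone gives 18.7 < x < 220.9.
The perimeter condition gives x ≤ 265.4 − 119.8 − 101.1 = 44.5.
Intersecting the two: 18.7 < x ≤ 44.5.

18.7 < x ≤ 44.5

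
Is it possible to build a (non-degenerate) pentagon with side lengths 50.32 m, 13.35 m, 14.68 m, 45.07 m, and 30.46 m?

A pentagon exists iff every side is shorter than the sum of the others — equivalently, the longest side is less than the sum of the rest.
Longest side 50.32 < 103.56 (sum of the remaining 4), so yes.

Yes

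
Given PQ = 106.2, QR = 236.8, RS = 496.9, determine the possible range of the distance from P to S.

153.9 ≤ PS ≤ 839.9

The maximum is all hops collinear in one direction: 106.2 + 236.8 + 496.9 = 839.9.
The longest hop is 496.9; the others sum to 343.0. Folding the others back against it leaves at least 496.9 − 343.0 = 153.9.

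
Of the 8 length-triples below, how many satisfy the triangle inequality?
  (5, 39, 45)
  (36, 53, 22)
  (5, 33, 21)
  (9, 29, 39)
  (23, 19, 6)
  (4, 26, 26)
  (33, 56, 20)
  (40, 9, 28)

(5,39,45): 5+39 ≤ 45 → not valid
(22,36,53): 22+36 > 53 → valid
(5,21,33): 5+21 ≤ 33 → not valid
(9,29,39): 9+29 ≤ 39 → not valid
(6,19,23): 6+19 > 23 → valid
(4,26,26): 4+26 > 26 → valid
(20,33,56): 20+33 ≤ 56 → not valid
(9,28,40): 9+28 ≤ 40 → not valid
3 of the 8 triples form a triangle.

3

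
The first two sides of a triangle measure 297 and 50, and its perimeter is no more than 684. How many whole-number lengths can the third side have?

Triangle inequality: 247 < x < 347. Perimeter ≤ 684 gives x ≤ 684 − 297 − 50 = 337.
So 247 < x ≤ 337; integers 248 through 337: 90 values.

90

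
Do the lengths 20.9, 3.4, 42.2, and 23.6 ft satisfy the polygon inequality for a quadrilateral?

Yes

A quadrilateral exists iff every side is shorter than the sum of the others — equivalently, the longest side is less than the sum of the rest.
Longest side 42.2 < 47.9 (sum of the remaining 3), so yes.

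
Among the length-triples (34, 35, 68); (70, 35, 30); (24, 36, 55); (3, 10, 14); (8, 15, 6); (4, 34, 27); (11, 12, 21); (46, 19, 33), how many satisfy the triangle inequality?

4

(34,35,68): 34+35 > 68 → valid
(30,35,70): 30+35 ≤ 70 → not valid
(24,36,55): 24+36 > 55 → valid
(3,10,14): 3+10 ≤ 14 → not valid
(6,8,15): 6+8 ≤ 15 → not valid
(4,27,34): 4+27 ≤ 34 → not valid
(11,12,21): 11+12 > 21 → valid
(19,33,46): 19+33 > 46 → valid
4 of the 8 triples form a triangle.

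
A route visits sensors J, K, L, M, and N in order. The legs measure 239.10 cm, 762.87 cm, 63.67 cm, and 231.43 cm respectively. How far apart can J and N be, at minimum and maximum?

228.67 ≤ JN ≤ 1297.07 cm

The maximum is all hops collinear in one direction: 239.10 + 762.87 + 63.67 + 231.43 = 1297.07.
The longest hop is 762.87; the others sum to 534.20. Folding the others back against it leaves at least 762.87 − 534.20 = 228.67.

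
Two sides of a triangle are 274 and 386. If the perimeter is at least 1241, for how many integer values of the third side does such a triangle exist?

79

Triangle inequality: 112 < x < 660. Perimeter ≥ 1241 gives x ≥ 1241 − 274 − 386 = 581.
So 581 ≤ x < 660; integers 581 through 659: 79 values.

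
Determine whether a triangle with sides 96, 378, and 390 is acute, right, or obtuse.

right

Compare the square of the longest side to the sum of squares of the other two: 96² + 378² = 152100 = 390².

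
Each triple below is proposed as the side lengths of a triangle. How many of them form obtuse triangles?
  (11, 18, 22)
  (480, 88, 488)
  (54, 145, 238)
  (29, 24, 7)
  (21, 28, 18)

3

(11,18,22): 11²+18² = 445 < 484 = 22² → obtuse
(480,88,488): 88²+480² = 238144 = 488² → right
(54,145,238): 54+145 ≤ 238, not a triangle
(29,24,7): 7²+24² = 625 < 841 = 29² → obtuse
(21,28,18): 18²+21² = 765 < 784 = 28² → obtuse
3 of the 5 are obtuse.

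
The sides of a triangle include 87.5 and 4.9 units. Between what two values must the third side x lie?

By the triangle inequality, x must be less than 87.5 + 4.9 = 92.4 and greater than |87.5 − 4.9| = 82.6.

82.6 < x < 92.4 (units)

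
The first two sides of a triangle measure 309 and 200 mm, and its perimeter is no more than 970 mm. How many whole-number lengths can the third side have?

352

Triangle inequality: 109 < x < 509. Perimeter ≤ 970 gives x ≤ 970 − 309 − 200 = 461.
So 109 < x ≤ 461; integers 110 through 461: 352 values.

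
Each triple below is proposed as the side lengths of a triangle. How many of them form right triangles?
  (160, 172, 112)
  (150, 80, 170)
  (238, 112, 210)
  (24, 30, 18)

(160,172,112): 112²+160² = 38144 > 29584 = 172² → acute
(150,80,170): 80²+150² = 28900 = 170² → right
(238,112,210): 112²+210² = 56644 = 238² → right
(24,30,18): 18²+24² = 900 = 30² → right
3 of the 4 are right.

3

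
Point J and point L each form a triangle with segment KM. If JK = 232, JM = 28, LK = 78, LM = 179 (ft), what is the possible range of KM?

204 < KM < 257

From triangle JKM: |232 − 28| < KM < 232 + 28, i.e. 204 < KM < 260.
From triangle LKM: 101 < KM < 257.
Both must hold, so KM lies in the intersection.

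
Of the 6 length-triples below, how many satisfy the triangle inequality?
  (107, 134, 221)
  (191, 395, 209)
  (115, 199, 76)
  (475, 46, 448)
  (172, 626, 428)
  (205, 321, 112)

3

(107,134,221): 107+134 > 221 → valid
(191,209,395): 191+209 > 395 → valid
(76,115,199): 76+115 ≤ 199 → not valid
(46,448,475): 46+448 > 475 → valid
(172,428,626): 172+428 ≤ 626 → not valid
(112,205,321): 112+205 ≤ 321 → not valid
3 of the 6 triples form a triangle.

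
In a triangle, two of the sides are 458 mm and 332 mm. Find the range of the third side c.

By the triangle inequality, c must be less than 458 + 332 = 790 and greater than |458 − 332| = 126.

126 < c < 790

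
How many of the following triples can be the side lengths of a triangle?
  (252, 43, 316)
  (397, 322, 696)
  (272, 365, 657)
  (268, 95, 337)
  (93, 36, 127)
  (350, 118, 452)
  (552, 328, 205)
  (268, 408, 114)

4

(43,252,316): 43+252 ≤ 316 → not valid
(322,397,696): 322+397 > 696 → valid
(272,365,657): 272+365 ≤ 657 → not valid
(95,268,337): 95+268 > 337 → valid
(36,93,127): 36+93 > 127 → valid
(118,350,452): 118+350 > 452 → valid
(205,328,552): 205+328 ≤ 552 → not valid
(114,268,408): 114+268 ≤ 408 → not valid
4 of the 8 triples form a triangle.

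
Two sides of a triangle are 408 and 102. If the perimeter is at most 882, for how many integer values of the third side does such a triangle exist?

Triangle inequality: 306 < x < 510. Perimeter ≤ 882 gives x ≤ 882 − 408 − 102 = 372.
So 306 < x ≤ 372; integers 307 through 372: 66 values.

66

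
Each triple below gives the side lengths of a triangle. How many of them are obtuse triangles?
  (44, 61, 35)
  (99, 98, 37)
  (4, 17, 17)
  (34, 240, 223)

2

(44,61,35): 35²+44² = 3161 < 3721 = 61² → obtuse
(99,98,37): 37²+98² = 10973 > 9801 = 99² → acute
(4,17,17): 4²+17² = 305 > 289 = 17² → acute
(34,240,223): 34²+223² = 50885 < 57600 = 240² → obtuse
2 of the 4 are obtuse.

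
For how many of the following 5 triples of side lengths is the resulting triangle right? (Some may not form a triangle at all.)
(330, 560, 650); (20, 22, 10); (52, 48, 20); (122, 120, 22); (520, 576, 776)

(330,560,650): 330²+560² = 422500 = 650² → right
(20,22,10): 10²+20² = 500 > 484 = 22² → acute
(52,48,20): 20²+48² = 2704 = 52² → right
(122,120,22): 22²+120² = 14884 = 122² → right
(520,576,776): 520²+576² = 602176 = 776² → right
4 of the 5 are right.

4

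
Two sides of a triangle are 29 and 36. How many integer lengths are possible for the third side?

57

The third side lies in the open interval (7, 65).
Integers from 8 to 64 inclusive: 64 − 8 + 1 = 57.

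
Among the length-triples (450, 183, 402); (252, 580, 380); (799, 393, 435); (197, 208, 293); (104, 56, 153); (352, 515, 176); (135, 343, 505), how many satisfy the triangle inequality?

6

(183,402,450): 183+402 > 450 → valid
(252,380,580): 252+380 > 580 → valid
(393,435,799): 393+435 > 799 → valid
(197,208,293): 197+208 > 293 → valid
(56,104,153): 56+104 > 153 → valid
(176,352,515): 176+352 > 515 → valid
(135,343,505): 135+343 ≤ 505 → not valid
6 of the 7 triples form a triangle.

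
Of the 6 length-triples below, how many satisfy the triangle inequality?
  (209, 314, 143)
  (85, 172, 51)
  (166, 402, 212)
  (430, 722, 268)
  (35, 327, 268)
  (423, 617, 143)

(143,209,314): 143+209 > 314 → valid
(51,85,172): 51+85 ≤ 172 → not valid
(166,212,402): 166+212 ≤ 402 → not valid
(268,430,722): 268+430 ≤ 722 → not valid
(35,268,327): 35+268 ≤ 327 → not valid
(143,423,617): 143+423 ≤ 617 → not valid
1 of the 6 triples forms a triangle.

1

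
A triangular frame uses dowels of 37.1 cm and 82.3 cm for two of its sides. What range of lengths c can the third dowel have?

By the triangle inequality, c must be less than 37.1 + 82.3 = 119.4 and greater than |37.1 − 82.3| = 45.2.

45.2 < c < 119.4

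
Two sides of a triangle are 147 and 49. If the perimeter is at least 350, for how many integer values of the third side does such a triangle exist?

Triangle inequality: 98 < x < 196. Perimeter ≥ 350 gives x ≥ 350 − 147 − 49 = 154.
So 154 ≤ x < 196; integers 154 through 195: 42 values.

42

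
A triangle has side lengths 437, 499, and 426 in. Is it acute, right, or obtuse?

Compare the square of the longest side to the sum of squares of the other two: 426² + 437² = 372445 > 249001 = 499².

acute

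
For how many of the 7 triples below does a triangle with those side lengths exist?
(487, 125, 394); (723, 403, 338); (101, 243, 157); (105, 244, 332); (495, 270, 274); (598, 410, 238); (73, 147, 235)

6

(125,394,487): 125+394 > 487 → valid
(338,403,723): 338+403 > 723 → valid
(101,157,243): 101+157 > 243 → valid
(105,244,332): 105+244 > 332 → valid
(270,274,495): 270+274 > 495 → valid
(238,410,598): 238+410 > 598 → valid
(73,147,235): 73+147 ≤ 235 → not valid
6 of the 7 triples form a triangle.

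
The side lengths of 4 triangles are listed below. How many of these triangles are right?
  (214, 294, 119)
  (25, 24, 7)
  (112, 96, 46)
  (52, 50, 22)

1

(214,294,119): 119²+214² = 59957 < 86436 = 294² → obtuse
(25,24,7): 7²+24² = 625 = 25² → right
(112,96,46): 46²+96² = 11332 < 12544 = 112² → obtuse
(52,50,22): 22²+50² = 2984 > 2704 = 52² → acute
1 of the 4 is right.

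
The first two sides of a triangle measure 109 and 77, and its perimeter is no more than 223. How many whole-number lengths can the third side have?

Triangle inequality: 32 < x < 186. Perimeter ≤ 223 gives x ≤ 223 − 109 − 77 = 37.
So 32 < x ≤ 37; integers 33 through 37: 5 values.

5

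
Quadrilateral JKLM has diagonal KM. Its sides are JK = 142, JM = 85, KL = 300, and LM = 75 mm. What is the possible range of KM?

225 < KM < 227

From triangle JKM: |142 − 85| < KM < 142 + 85, i.e. 57 < KM < 227.
From triangle LKM: 225 < KM < 375.
Both must hold, so KM lies in the intersection.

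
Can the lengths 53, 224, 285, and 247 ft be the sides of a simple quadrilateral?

A quadrilateral exists iff every side is shorter than the sum of the others — equivalently, the longest side is less than the sum of the rest.
Longest side 285 < 524 (sum of the remaining 3), so yes.

Yes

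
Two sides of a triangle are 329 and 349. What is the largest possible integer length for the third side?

The third side must be strictly less than 329 + 349 = 678.
The largest integer below 678 is 677.

677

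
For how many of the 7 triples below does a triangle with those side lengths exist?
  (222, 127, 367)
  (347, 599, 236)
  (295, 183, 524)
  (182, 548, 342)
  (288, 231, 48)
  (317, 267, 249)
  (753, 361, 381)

1

(127,222,367): 127+222 ≤ 367 → not valid
(236,347,599): 236+347 ≤ 599 → not valid
(183,295,524): 183+295 ≤ 524 → not valid
(182,342,548): 182+342 ≤ 548 → not valid
(48,231,288): 48+231 ≤ 288 → not valid
(249,267,317): 249+267 > 317 → valid
(361,381,753): 361+381 ≤ 753 → not valid
1 of the 7 triples forms a triangle.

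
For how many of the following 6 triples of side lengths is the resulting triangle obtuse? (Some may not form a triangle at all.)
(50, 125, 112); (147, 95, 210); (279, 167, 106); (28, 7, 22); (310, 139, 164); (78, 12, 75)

4

(50,125,112): 50²+112² = 15044 < 15625 = 125² → obtuse
(147,95,210): 95²+147² = 30634 < 44100 = 210² → obtuse
(279,167,106): 106+167 ≤ 279, not a triangle
(28,7,22): 7²+22² = 533 < 784 = 28² → obtuse
(310,139,164): 139+164 ≤ 310, not a triangle
(78,12,75): 12²+75² = 5769 < 6084 = 78² → obtuse
4 of the 6 are obtuse.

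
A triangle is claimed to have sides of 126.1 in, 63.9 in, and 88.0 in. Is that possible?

Yes

The longest side is 126.1, and the other two sum to 151.9.
Since 151.9 > 126.1, the triangle inequality holds.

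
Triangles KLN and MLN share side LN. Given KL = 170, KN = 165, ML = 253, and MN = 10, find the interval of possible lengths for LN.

243 < LN < 263

From triangle KLN: |170 − 165| < LN < 170 + 165, i.e. 5 < LN < 335.
From triangle MLN: 243 < LN < 263.
Both must hold, so LN lies in the intersection.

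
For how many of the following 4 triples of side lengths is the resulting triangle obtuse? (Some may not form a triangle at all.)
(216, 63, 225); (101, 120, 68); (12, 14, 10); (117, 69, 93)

(216,63,225): 63²+216² = 50625 = 225² → right
(101,120,68): 68²+101² = 14825 > 14400 = 120² → acute
(12,14,10): 10²+12² = 244 > 196 = 14² → acute
(117,69,93): 69²+93² = 13410 < 13689 = 117² → obtuse
1 of the 4 is obtuse.

1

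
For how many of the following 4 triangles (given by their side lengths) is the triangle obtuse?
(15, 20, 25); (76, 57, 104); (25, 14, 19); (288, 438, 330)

2

(15,20,25): 15²+20² = 625 = 25² → right
(76,57,104): 57²+76² = 9025 < 10816 = 104² → obtuse
(25,14,19): 14²+19² = 557 < 625 = 25² → obtuse
(288,438,330): 288²+330² = 191844 = 438² → right
2 of the 4 are obtuse.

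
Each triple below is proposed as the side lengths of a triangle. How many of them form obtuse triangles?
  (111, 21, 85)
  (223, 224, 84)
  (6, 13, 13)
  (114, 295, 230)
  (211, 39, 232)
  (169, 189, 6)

(111,21,85): 21+85 ≤ 111, not a triangle
(223,224,84): 84²+223² = 56785 > 50176 = 224² → acute
(6,13,13): 6²+13² = 205 > 169 = 13² → acute
(114,295,230): 114²+230² = 65896 < 87025 = 295² → obtuse
(211,39,232): 39²+211² = 46042 < 53824 = 232² → obtuse
(169,189,6): 6+169 ≤ 189, not a triangle
2 of the 6 are obtuse.

2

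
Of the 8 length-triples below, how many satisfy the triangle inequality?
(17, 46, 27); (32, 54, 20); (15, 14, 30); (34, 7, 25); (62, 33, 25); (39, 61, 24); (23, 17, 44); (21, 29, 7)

1

(17,27,46): 17+27 ≤ 46 → not valid
(20,32,54): 20+32 ≤ 54 → not valid
(14,15,30): 14+15 ≤ 30 → not valid
(7,25,34): 7+25 ≤ 34 → not valid
(25,33,62): 25+33 ≤ 62 → not valid
(24,39,61): 24+39 > 61 → valid
(17,23,44): 17+23 ≤ 44 → not valid
(7,21,29): 7+21 ≤ 29 → not valid
1 of the 8 triples forms a triangle.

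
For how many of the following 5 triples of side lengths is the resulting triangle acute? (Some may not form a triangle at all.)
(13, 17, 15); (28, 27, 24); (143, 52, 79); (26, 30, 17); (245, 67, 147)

(13,17,15): 13²+15² = 394 > 289 = 17² → acute
(28,27,24): 24²+27² = 1305 > 784 = 28² → acute
(143,52,79): 52+79 ≤ 143, not a triangle
(26,30,17): 17²+26² = 965 > 900 = 30² → acute
(245,67,147): 67+147 ≤ 245, not a triangle
3 of the 5 are acute.

3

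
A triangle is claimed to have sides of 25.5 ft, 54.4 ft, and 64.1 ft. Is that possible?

The longest side is 64.1, and the other two sum to 79.9.
Since 79.9 > 64.1, the triangle inequality holds.

Yes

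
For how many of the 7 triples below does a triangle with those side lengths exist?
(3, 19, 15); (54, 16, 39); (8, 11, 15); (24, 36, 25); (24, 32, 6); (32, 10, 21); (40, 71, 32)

4

(3,15,19): 3+15 ≤ 19 → not valid
(16,39,54): 16+39 > 54 → valid
(8,11,15): 8+11 > 15 → valid
(24,25,36): 24+25 > 36 → valid
(6,24,32): 6+24 ≤ 32 → not valid
(10,21,32): 10+21 ≤ 32 → not valid
(32,40,71): 32+40 > 71 → valid
4 of the 7 triples form a triangle.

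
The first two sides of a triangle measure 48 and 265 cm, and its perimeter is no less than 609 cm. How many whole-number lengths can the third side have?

17

Triangle inequality: 217 < x < 313. Perimeter ≥ 609 gives x ≥ 609 − 48 − 265 = 296.
So 296 ≤ x < 313; integers 296 through 312: 17 values.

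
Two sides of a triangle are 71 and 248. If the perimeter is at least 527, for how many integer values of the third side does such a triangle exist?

111

Triangle inequality: 177 < x < 319. Perimeter ≥ 527 gives x ≥ 527 − 71 − 248 = 208.
So 208 ≤ x < 319; integers 208 through 318: 111 values.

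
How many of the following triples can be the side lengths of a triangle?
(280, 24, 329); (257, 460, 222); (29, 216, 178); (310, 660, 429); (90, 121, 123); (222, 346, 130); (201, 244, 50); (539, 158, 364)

5

(24,280,329): 24+280 ≤ 329 → not valid
(222,257,460): 222+257 > 460 → valid
(29,178,216): 29+178 ≤ 216 → not valid
(310,429,660): 310+429 > 660 → valid
(90,121,123): 90+121 > 123 → valid
(130,222,346): 130+222 > 346 → valid
(50,201,244): 50+201 > 244 → valid
(158,364,539): 158+364 ≤ 539 → not valid
5 of the 8 triples form a triangle.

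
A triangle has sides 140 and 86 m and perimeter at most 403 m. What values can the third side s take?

Triangle inequality alone gives 54 < s < 226.
The perimeter condition gives s ≤ 403 − 140 − 86 = 177.
Intersecting the two: 54 < s ≤ 177.

54 < s ≤ 177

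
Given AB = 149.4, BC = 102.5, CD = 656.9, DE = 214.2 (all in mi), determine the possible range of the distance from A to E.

The maximum is all hops collinear in one direction: 149.4 + 102.5 + 656.9 + 214.2 = 1123.0.
The longest hop is 656.9; the others sum to 466.1. Folding the others back against it leaves at least 656.9 − 466.1 = 190.8.

190.8 ≤ AE ≤ 1123.0 mi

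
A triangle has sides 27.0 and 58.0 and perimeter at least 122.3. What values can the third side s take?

37.3 ≤ s < 85.0

Triangle inequality alone gives 31.0 < s < 85.0.
The perimeter condition gives s ≥ 122.3 − 27.0 − 58.0 = 37.3.
Intersecting the two: 37.3 ≤ s < 85.0.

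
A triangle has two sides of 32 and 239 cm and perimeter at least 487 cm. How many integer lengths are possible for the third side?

55

Triangle inequality: 207 < x < 271. Perimeter ≥ 487 gives x ≥ 487 − 32 − 239 = 216.
So 216 ≤ x < 271; integers 216 through 270: 55 values.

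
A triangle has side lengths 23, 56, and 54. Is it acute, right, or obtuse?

Compare the square of the longest side to the sum of squares of the other two: 23² + 54² = 3445 > 3136 = 56².

acute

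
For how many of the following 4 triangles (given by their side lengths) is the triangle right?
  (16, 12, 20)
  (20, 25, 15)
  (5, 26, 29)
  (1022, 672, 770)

3

(16,12,20): 12²+16² = 400 = 20² → right
(20,25,15): 15²+20² = 625 = 25² → right
(5,26,29): 5²+26² = 701 < 841 = 29² → obtuse
(1022,672,770): 672²+770² = 1044484 = 1022² → right
3 of the 4 are right.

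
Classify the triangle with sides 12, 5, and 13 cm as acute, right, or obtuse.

Compare the square of the longest side to the sum of squares of the other two: 5² + 12² = 169 = 13².

right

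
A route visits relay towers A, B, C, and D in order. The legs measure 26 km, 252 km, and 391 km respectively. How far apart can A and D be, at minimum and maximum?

113 ≤ AD ≤ 669 km

The maximum is all hops collinear in one direction: 26 + 252 + 391 = 669.
The longest hop is 391; the others sum to 278. Folding the others back against it leaves at least 391 − 278 = 113.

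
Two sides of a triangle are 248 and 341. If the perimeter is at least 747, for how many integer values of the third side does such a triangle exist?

431

Triangle inequality: 93 < x < 589. Perimeter ≥ 747 gives x ≥ 747 − 248 − 341 = 158.
So 158 ≤ x < 589; integers 158 through 588: 431 values.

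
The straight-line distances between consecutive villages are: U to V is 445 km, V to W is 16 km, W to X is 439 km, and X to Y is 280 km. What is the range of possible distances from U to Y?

0 ≤ UY ≤ 1180 km

The maximum is all hops collinear in one direction: 445 + 16 + 439 + 280 = 1180.
The longest hop is 445; the others sum to 735. Since 445 ≤ 735, the path can fold back on itself completely, so the minimum distance is 0.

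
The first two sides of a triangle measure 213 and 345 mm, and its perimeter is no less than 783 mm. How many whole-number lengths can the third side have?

333

Triangle inequality: 132 < x < 558. Perimeter ≥ 783 gives x ≥ 783 − 213 − 345 = 225.
So 225 ≤ x < 558; integers 225 through 557: 333 values.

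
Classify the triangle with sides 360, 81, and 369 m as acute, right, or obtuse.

Compare the square of the longest side to the sum of squares of the other two: 81² + 360² = 136161 = 369².

right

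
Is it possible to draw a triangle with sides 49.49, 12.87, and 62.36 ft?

The two shorter sides sum to 62.36, exactly equal to the longest side 62.36.
That gives only a degenerate (flat) triangle — the inequality must be strict.

No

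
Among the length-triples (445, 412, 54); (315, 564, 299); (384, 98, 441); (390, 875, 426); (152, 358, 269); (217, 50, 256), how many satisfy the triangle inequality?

5

(54,412,445): 54+412 > 445 → valid
(299,315,564): 299+315 > 564 → valid
(98,384,441): 98+384 > 441 → valid
(390,426,875): 390+426 ≤ 875 → not valid
(152,269,358): 152+269 > 358 → valid
(50,217,256): 50+217 > 256 → valid
5 of the 6 triples form a triangle.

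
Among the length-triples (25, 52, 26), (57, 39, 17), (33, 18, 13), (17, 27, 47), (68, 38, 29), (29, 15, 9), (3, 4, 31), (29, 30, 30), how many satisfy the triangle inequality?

1

(25,26,52): 25+26 ≤ 52 → not valid
(17,39,57): 17+39 ≤ 57 → not valid
(13,18,33): 13+18 ≤ 33 → not valid
(17,27,47): 17+27 ≤ 47 → not valid
(29,38,68): 29+38 ≤ 68 → not valid
(9,15,29): 9+15 ≤ 29 → not valid
(3,4,31): 3+4 ≤ 31 → not valid
(29,30,30): 29+30 > 30 → valid
1 of the 8 triples forms a triangle.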